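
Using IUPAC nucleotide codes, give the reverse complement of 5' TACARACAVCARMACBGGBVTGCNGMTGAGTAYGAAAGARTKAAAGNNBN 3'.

5′-NVNNCTTTMAYTCTTTCRTACTCAKCNGCABVCCVGTKYTGBTGTYTGTA-3′

Standard pairs A↔T, G↔C; ambiguity codes pair R↔Y, M↔K, B↔V, N↔N. Complement (ATGTYTGTBGTYKTGVCCVBACGNCKACTCATRCTTTCTYAMTTTCNNVN), then reverse for 5'→3'.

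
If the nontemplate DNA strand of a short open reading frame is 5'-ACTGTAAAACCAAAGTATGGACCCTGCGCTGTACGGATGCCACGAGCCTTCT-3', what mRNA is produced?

5'-ACUGUAAAACCAAAGUAUGGACCCUGCGCUGUACGGAUGCCACGAGCCUUCU-3'

mRNA has the coding-strand sequence with U in place of T.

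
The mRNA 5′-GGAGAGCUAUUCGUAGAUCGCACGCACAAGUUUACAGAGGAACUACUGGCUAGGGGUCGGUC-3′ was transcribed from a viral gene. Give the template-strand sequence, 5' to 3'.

Replace U with T to get the coding DNA strand: GGAGAGCTATTCGTAGATCGCACGCACAAGTTTACAGAGGAACTACTGGCTAGGGGTCGGTC. The template strand is its reverse complement (complement CCTCTCGATAAGCATCTAGCGTGCGTGTTCAAATGTCTCCTTGATGACCGATCCCCAGCCAG, then reverse).

5'-GACCGACCCCTAGCCAGTAGTTCCTCTGTAAACTTGTGCGTGCGATCTACGAATAGCTCTCC-3'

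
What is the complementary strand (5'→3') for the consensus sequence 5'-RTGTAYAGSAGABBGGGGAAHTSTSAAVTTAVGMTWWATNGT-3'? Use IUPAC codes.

5′-ACNATWWAKCBTAABTTSASADTTCCCCVVTCTSCTRTACAY-3′

Standard pairs A↔T, G↔C; ambiguity codes pair R↔Y, M↔K, W↔W, S↔S, B↔V, H↔D, N↔N. Complement (YACATRTCSTCTVVCCCCTTDASASTTBAATBCKAWWTANCA), then reverse for 5'→3'.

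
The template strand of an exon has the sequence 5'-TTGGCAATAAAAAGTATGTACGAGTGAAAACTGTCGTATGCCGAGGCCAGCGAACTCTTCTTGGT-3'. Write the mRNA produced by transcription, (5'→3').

The mRNA has the sequence of the coding strand (reverse complement of the template) with T→U. Reverse complement of TTGGCAATAAAAAGTATGTACGAGTGAAAACTGTCGTATGCCGAGGCCAGCGAACTCTTCTTGGT is ACCAAGAAGAGTTCGCTGGCCTCGGCATACGACAGTTTTCACTCGTACATACTTTTTATTGCCAA; then T→U.

5'-ACCAAGAAGAGUUCGCUGGCCUCGGCAUACGACAGUUUUCACUCGUACAUACUUUUUAUUGCCAA-3'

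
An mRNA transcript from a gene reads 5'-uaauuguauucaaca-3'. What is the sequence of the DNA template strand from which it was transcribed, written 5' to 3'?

5'-TGTTGAATACAATTA-3'

Replace U with T to get the coding DNA strand: TAATTGTATTCAACA. The template strand is its reverse complement (complement ATTAACATAAGTTGT, then reverse).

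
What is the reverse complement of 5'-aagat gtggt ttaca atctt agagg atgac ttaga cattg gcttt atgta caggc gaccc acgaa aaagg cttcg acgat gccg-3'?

Complement each base (A↔T, G↔C): TTCTACACCAAATGTTAGAATCTCCTACTGAATCTGTAACCGAAATACATGTCCGCTGGGTGCTTTTTCCGAAGCTGCTACGGC. Then reverse.

5'-CGGCATCGTCGAAGCCTTTTTCGTGGGTCGCCTGTACATAAAGCCAATGTCTAAGTCATCCTCTAAGATTGTAAACCACATCTT-3'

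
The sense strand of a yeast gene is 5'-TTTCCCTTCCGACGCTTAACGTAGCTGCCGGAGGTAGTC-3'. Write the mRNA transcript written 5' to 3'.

5'-UUUCCCUUCCGACGCUUAACGUAGCUGCCGGAGGUAGUC-3'

The mRNA is synthesized from the template strand, so it matches the coding strand with T replaced by U.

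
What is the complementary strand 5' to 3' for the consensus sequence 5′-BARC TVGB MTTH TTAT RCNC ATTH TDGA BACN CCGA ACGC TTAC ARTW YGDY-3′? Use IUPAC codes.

5'-RHCRWAYTGTAAGCGTTCGGNGTVTCHADAATGNGYATAADAAKVCBAGYTV-3'

Standard pairs A↔T, G↔C; ambiguity codes pair R↔Y, M↔K, W↔W, B↔V, D↔H, N↔N. Complement (VTYGABCVKAADAATAYGNGTAADAHCTVTGNGGCTTGCGAATGTYAWRCHR), then reverse for 5'→3'.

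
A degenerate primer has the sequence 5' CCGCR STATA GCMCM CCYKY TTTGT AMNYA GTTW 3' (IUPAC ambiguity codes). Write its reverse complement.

5'-WAACTRNKTACAAARMRGGKGKGCTATASYGCGG-3'

Standard pairs A↔T, G↔C; ambiguity codes pair R↔Y, M↔K, W↔W, S↔S, N↔N. Complement (GGCGYSATATCGKGKGGRMRAAACATKNRTCAAW), then reverse for 5'→3'.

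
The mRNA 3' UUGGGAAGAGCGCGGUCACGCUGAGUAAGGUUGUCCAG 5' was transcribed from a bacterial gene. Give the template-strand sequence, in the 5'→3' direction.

Written 5'→3' the mRNA is GACCUGUUGGAAUGAGUCGCACUGGCGCGAGAAGGGUU, so the coding DNA strand is GACCTGTTGGAATGAGTCGCACTGGCGCGAGAAGGGTT. The template is its reverse complement.

5'-AACCCTTCTCGCGCCAGTGCGACTCATTCCAACAGGTC-3'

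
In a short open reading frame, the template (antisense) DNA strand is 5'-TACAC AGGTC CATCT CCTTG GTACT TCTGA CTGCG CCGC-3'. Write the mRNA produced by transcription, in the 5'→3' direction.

The mRNA has the sequence of the coding strand (reverse complement of the template) with T→U. Reverse complement of TACACAGGTCCATCTCCTTGGTACTTCTGACTGCGCCGC is GCGGCGCAGTCAGAAGTACCAAGGAGATGGACCTGTGTA; then T→U.

5′-GCGGCGCAGUCAGAAGUACCAAGGAGAUGGACCUGUGUA-3′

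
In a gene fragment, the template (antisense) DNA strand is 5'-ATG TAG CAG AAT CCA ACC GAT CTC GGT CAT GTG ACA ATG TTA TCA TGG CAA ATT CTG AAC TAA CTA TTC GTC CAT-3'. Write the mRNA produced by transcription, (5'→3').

5'-AUGGACGAAUAGUUAGUUCAGAAUUUGCCAUGAUAACAUUGUCACAUGACCGAGAUCGGUUGGAUUCUGCUACAU-3'

The mRNA has the sequence of the coding strand (reverse complement of the template) with T→U. Reverse complement of ATGTAGCAGAATCCAACCGATCTCGGTCATGTGACAATGTTATCATGGCAAATTCTGAACTAACTATTCGTCCAT is ATGGACGAATAGTTAGTTCAGAATTTGCCATGATAACATTGTCACATGACCGAGATCGGTTGGATTCTGCTACAT; then T→U.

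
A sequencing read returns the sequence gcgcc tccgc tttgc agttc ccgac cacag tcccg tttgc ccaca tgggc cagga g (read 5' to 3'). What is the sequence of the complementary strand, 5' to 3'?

The complement of GCGCCTCCGCTTTGCAGTTCCCGACCACAGTCCCGTTTGCCCACATGGGCCAGGAG is CGCGGAGGCGAAACGTCAAGGGCTGGTGTCAGGGCAAACGGGTGTACCCGGTCCTC (A↔T, G↔C). DNA strands are antiparallel, so the complementary strand runs 3'→5'; reversing gives the 5'→3' form.

5'-CTCCTGGCCCATGTGGGCAAACGGGACTGTGGTCGGGAACTGCAAAGCGGAGGCGC-3'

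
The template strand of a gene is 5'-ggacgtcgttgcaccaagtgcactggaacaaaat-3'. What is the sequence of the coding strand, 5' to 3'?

5′-ATTTTGTTCCAGTGCACTTGGTGCAACGACGTCC-3′

The coding strand is complementary and antiparallel to the template: take the complement (A↔T, G↔C) and reverse.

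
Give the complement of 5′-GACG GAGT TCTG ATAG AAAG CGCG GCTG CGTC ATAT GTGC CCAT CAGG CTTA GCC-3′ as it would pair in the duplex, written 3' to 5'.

Base-pairing A↔T, G↔C gives the complement. The complementary strand is antiparallel, so paired with a 5'→3' strand it runs 3'→5'.

3'-CTGCCTCAAGACTATCTTTCGCGCCGACGCAGTATACACGGGTAGTCCGAATCGG-5'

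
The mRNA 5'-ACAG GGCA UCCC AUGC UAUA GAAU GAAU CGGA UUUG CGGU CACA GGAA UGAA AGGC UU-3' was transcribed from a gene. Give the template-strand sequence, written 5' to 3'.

5'-AAGCCTTTCATTCCTGTGACCGCAAATCCGATTCATTCTATAGCATGGGATGCCCTGT-3'

Replace U with T to get the coding DNA strand: ACAGGGCATCCCATGCTATAGAATGAATCGGATTTGCGGTCACAGGAATGAAAGGCTT. The template strand is its reverse complement (complement TGTCCCGTAGGGTACGATATCTTACTTAGCCTAAACGCCAGTGTCCTTACTTTCCGAA, then reverse).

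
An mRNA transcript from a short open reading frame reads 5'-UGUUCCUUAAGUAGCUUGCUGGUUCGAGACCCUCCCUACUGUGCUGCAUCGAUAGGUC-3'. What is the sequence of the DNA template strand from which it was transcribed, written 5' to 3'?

Replace U with T to get the coding DNA strand: TGTTCCTTAAGTAGCTTGCTGGTTCGAGACCCTCCCTACTGTGCTGCATCGATAGGTC. The template strand is its reverse complement (complement ACAAGGAATTCATCGAACGACCAAGCTCTGGGAGGGATGACACGACGTAGCTATCCAG, then reverse).

5'-GACCTATCGATGCAGCACAGTAGGGAGGGTCTCGAACCAGCAAGCTACTTAAGGAACA-3'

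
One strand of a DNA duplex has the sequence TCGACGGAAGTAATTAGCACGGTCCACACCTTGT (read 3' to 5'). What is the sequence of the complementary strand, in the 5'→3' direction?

5'-AGCTGCCTTCATTAATCGTGCCAGGTGTGGAACA-3'

The strand is given 3'→5', so its complement runs 5'→3' in the same left-to-right order: pair each base A↔T, G↔C.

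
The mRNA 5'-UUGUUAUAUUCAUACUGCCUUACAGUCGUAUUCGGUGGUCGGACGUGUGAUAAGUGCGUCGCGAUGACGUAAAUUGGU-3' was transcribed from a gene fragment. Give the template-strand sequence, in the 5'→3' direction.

Replace U with T to get the coding DNA strand: TTGTTATATTCATACTGCCTTACAGTCGTATTCGGTGGTCGGACGTGTGATAAGTGCGTCGCGATGACGTAAATTGGT. The template strand is its reverse complement (complement AACAATATAAGTATGACGGAATGTCAGCATAAGCCACCAGCCTGCACACTATTCACGCAGCGCTACTGCATTTAACCA, then reverse).

5′-ACCAATTTACGTCATCGCGACGCACTTATCACACGTCCGACCACCGAATACGACTGTAAGGCAGTATGAATATAACAA-3′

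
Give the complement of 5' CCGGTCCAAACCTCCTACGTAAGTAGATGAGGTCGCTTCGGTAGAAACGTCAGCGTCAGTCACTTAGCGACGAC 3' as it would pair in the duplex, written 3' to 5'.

3'-GGCCAGGTTTGGAGGATGCATTCATCTACTCCAGCGAAGCCATCTTTGCAGTCGCAGTCAGTGAATCGCTGCTG-5'

Base-pairing A↔T, G↔C gives the complement. The complementary strand is antiparallel, so paired with a 5'→3' strand it runs 3'→5'.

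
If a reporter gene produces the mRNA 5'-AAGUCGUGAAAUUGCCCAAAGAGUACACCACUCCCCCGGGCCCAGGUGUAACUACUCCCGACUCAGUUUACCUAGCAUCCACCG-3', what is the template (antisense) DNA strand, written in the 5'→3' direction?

Replace U with T to get the coding DNA strand: AAGTCGTGAAATTGCCCAAAGAGTACACCACTCCCCCGGGCCCAGGTGTAACTACTCCCGACTCAGTTTACCTAGCATCCACCG. The template strand is its reverse complement (complement TTCAGCACTTTAACGGGTTTCTCATGTGGTGAGGGGGCCCGGGTCCACATTGATGAGGGCTGAGTCAAATGGATCGTAGGTGGC, then reverse).

5'-CGGTGGATGCTAGGTAAACTGAGTCGGGAGTAGTTACACCTGGGCCCGGGGGAGTGGTGTACTCTTTGGGCAATTTCACGACTT-3'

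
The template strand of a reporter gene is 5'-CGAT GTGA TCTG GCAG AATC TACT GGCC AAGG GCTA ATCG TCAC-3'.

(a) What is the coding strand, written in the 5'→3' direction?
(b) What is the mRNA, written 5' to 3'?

(a) The coding strand is the reverse complement of the template: complement GCTACACTAGACCGTCTTAGATGACCGGTTCCCGATTAGCAGTG, then reverse.
(b) mRNA has the coding-strand sequence with T→U.

(a) 5'-GTGACGATTAGCCCTTGGCCAGTAGATTCTGCCAGATCACATCG-3'
(b) 5'-GUGACGAUUAGCCCUUGGCCAGUAGAUUCUGCCAGAUCACAUCG-3'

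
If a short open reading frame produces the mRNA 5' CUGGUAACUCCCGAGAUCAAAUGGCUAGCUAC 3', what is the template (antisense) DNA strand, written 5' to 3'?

5'-GTAGCTAGCCATTTGATCTCGGGAGTTACCAG-3'

Replace U with T to get the coding DNA strand: CTGGTAACTCCCGAGATCAAATGGCTAGCTAC. The template strand is its reverse complement (complement GACCATTGAGGGCTCTAGTTTACCGATCGATG, then reverse).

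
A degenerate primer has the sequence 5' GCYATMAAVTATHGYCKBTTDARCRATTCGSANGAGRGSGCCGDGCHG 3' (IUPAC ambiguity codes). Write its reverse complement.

Standard pairs A↔T, G↔C; ambiguity codes pair R↔Y, M↔K, S↔S, B↔V, D↔H, N↔N. Complement (CGRTAKTTBATADCRGMVAAHTYGYTAAGCSTNCTCYCSCGGCHCGDC), then reverse for 5'→3'.

5'-CDGCHCGGCSCYCTCNTSCGAATYGYTHAAVMGRCDATABTTKATRGC-3'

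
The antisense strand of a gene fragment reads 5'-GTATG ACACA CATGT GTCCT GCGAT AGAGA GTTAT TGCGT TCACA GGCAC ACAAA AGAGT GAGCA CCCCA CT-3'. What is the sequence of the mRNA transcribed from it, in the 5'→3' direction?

RNA polymerase reads the template 3'→5' and synthesizes mRNA 5'→3' by base-pairing (A→U, T→A, G↔C). The complement of the template is CATACTGTGTGTACACAGGACGCTATCTCTCAATAACGCAAGTGTCCGTGTGTTTTCTCACTCGTGGGGTGA; antiparallel, so 5'→3' the coding strand is AGTGGGGTGCTCACTCTTTTGTGTGCCTGTGAACGCAATAACTCTCTATCGCAGGACACATGTGTGTCATAC. Replace T with U for the mRNA.

5'-AGUGGGGUGCUCACUCUUUUGUGUGCCUGUGAACGCAAUAACUCUCUAUCGCAGGACACAUGUGUGUCAUAC-3'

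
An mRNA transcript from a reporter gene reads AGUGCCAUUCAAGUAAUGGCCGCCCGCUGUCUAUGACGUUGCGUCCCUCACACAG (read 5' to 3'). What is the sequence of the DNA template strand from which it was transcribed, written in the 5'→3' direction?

5'-CTGTGTGAGGGACGCAACGTCATAGACAGCGGGCGGCCATTACTTGAATGGCACT-3'

Replace U with T to get the coding DNA strand: AGTGCCATTCAAGTAATGGCCGCCCGCTGTCTATGACGTTGCGTCCCTCACACAG. The template strand is its reverse complement (complement TCACGGTAAGTTCATTACCGGCGGGCGACAGATACTGCAACGCAGGGAGTGTGTC, then reverse).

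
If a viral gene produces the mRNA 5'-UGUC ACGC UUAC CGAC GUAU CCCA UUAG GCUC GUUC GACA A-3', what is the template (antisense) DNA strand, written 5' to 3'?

5'-TTGTCGAACGAGCCTAATGGGATACGTCGGTAAGCGTGACA-3'

Replace U with T to get the coding DNA strand: TGTCACGCTTACCGACGTATCCCATTAGGCTCGTTCGACAA. The template strand is its reverse complement (complement ACAGTGCGAATGGCTGCATAGGGTAATCCGAGCAAGCTGTT, then reverse).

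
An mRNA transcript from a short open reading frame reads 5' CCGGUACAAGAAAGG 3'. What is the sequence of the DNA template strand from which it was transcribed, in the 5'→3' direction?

5'-CCTTTCTTGTACCGG-3'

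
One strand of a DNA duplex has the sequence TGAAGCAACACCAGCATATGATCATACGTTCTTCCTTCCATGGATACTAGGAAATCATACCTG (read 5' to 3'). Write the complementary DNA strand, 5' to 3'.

The complement of TGAAGCAACACCAGCATATGATCATACGTTCTTCCTTCCATGGATACTAGGAAATCATACCTG is ACTTCGTTGTGGTCGTATACTAGTATGCAAGAAGGAAGGTACCTATGATCCTTTAGTATGGAC (A↔T, G↔C). DNA strands are antiparallel, so the complementary strand runs 3'→5'; reversing gives the 5'→3' form.

5′-CAGGTATGATTTCCTAGTATCCATGGAAGGAAGAACGTATGATCATATGCTGGTGTTGCTTCA-3′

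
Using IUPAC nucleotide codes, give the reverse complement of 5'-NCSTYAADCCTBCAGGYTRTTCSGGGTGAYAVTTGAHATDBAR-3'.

5'-YTVHATDTCAABTRTCACCCSGAAYARCCTGVAGGHTTRASGN-3'

Standard pairs A↔T, G↔C; ambiguity codes pair R↔Y, S↔S, B↔V, D↔H, N↔N. Complement (NGSARTTHGGAVGTCCRAYAAGSCCCACTRTBAACTDTAHVTY), then reverse for 5'→3'.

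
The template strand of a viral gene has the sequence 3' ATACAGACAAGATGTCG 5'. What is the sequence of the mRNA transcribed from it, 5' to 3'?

5'-UAUGUCUGUUCUACAGC-3'

Reading the template 3'→5' as shown, RNA polymerase pairs each base (A→U, T→A, G↔C) to build mRNA 5'→3' directly.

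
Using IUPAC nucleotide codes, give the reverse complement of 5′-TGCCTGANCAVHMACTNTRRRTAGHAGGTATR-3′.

Standard pairs A↔T, G↔C; ambiguity codes pair R↔Y, M↔K, H↔D, V↔B, N↔N. Complement (ACGGACTNGTBDKTGANAYYYATCDTCCATAY), then reverse for 5'→3'.

5′-YATACCTDCTAYYYANAGTKDBTGNTCAGGCA-3′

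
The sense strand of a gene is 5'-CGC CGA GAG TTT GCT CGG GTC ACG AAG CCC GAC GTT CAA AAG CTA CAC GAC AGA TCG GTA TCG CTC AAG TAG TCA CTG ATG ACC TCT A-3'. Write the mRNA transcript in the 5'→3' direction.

The mRNA is synthesized from the template strand, so it matches the coding strand with T replaced by U.

5'-CGCCGAGAGUUUGCUCGGGUCACGAAGCCCGACGUUCAAAAGCUACACGACAGAUCGGUAUCGCUCAAGUAGUCACUGAUGACCUCUA-3'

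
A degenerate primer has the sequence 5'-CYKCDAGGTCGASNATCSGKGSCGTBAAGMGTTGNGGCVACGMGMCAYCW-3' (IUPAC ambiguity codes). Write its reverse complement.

Standard pairs A↔T, G↔C; ambiguity codes pair Y↔R, M↔K, W↔W, S↔S, B↔V, D↔H, N↔N. Complement (GRMGHTCCAGCTSNTAGSCMCSGCAVTTCKCAACNCCGBTGCKCKGTRGW), then reverse for 5'→3'.

5'-WGRTGKCKCGTBGCCNCAACKCTTVACGSCMCSGATNSTCGACCTHGMRG-3'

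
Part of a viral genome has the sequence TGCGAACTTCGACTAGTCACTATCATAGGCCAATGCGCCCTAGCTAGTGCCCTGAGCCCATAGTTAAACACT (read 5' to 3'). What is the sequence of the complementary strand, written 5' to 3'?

The complement of TGCGAACTTCGACTAGTCACTATCATAGGCCAATGCGCCCTAGCTAGTGCCCTGAGCCCATAGTTAAACACT is ACGCTTGAAGCTGATCAGTGATAGTATCCGGTTACGCGGGATCGATCACGGGACTCGGGTATCAATTTGTGA (A↔T, G↔C). DNA strands are antiparallel, so the complementary strand runs 3'→5'; reversing gives the 5'→3' form.

5'-AGTGTTTAACTATGGGCTCAGGGCACTAGCTAGGGCGCATTGGCCTATGATAGTGACTAGTCGAAGTTCGCA-3'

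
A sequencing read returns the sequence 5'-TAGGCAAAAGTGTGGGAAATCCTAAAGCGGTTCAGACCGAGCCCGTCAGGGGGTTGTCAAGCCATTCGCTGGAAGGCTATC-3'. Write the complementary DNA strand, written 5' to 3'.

5'-GATAGCCTTCCAGCGAATGGCTTGACAACCCCCTGACGGGCTCGGTCTGAACCGCTTTAGGATTTCCCACACTTTTGCCTA-3'

Pairing A↔T and G↔C gives ATCCGTTTTCACACCCTTTAGGATTTCGCCAAGTCTGGCTCGGGCAGTCCCCCAACAGTTCGGTAAGCGACCTTCCGATAG, running 3'→5'. Reverse for the 5'→3' convention.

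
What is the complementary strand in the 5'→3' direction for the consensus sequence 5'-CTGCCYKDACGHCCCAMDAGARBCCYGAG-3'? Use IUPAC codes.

Standard pairs A↔T, G↔C; ambiguity codes pair R↔Y, M↔K, B↔V, D↔H. Complement (GACGGRMHTGCDGGGTKHTCTYVGGRCTC), then reverse for 5'→3'.

5'-CTCRGGVYTCTHKTGGGDCGTHMRGGCAG-3'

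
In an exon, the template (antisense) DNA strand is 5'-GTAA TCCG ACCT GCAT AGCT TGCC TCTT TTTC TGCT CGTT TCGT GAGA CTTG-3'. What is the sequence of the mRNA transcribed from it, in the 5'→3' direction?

5′-CAAGUCUCACGAAACGAGCAGAAAAAGAGGCAAGCUAUGCAGGUCGGAUUAC-3′

The mRNA has the sequence of the coding strand (reverse complement of the template) with T→U. Reverse complement of GTAATCCGACCTGCATAGCTTGCCTCTTTTTCTGCTCGTTTCGTGAGACTTG is CAAGTCTCACGAAACGAGCAGAAAAAGAGGCAAGCTATGCAGGTCGGATTAC; then T→U.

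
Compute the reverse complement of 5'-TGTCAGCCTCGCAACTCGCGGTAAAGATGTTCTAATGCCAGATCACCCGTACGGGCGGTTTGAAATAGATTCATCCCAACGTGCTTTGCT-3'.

Reading the sequence 3'→5' and pairing each base (A↔T, G↔C) gives the reverse complement directly.

5'-AGCAAAGCACGTTGGGATGAATCTATTTCAAACCGCCCGTACGGGTGATCTGGCATTAGAACATCTTTACCGCGAGTTGCGAGGCTGACA-3'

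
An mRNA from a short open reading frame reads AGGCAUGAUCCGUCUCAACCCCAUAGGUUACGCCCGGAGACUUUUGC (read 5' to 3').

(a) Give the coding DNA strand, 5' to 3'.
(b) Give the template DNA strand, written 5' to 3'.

(a) 5'-AGGCATGATCCGTCTCAACCCCATAGGTTACGCCCGGAGACTTTTGC-3'
(b) 5'-GCAAAAGTCTCCGGGCGTAACCTATGGGGTTGAGACGGATCATGCCT-3'

(a) The coding strand matches the mRNA with U→T.
(b) The template strand is the reverse complement of the coding strand.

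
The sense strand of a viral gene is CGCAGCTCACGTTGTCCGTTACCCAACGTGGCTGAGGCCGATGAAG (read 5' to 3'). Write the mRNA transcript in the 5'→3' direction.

The mRNA is synthesized from the template strand, so it matches the coding strand with T replaced by U.

5'-CGCAGCUCACGUUGUCCGUUACCCAACGUGGCUGAGGCCGAUGAAG-3'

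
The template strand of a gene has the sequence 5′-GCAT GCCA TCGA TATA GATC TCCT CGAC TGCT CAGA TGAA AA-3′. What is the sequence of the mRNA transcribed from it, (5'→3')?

The mRNA has the sequence of the coding strand (reverse complement of the template) with T→U. Reverse complement of GCATGCCATCGATATAGATCTCCTCGACTGCTCAGATGAAAA is TTTTCATCTGAGCAGTCGAGGAGATCTATATCGATGGCATGC; then T→U.

5'-UUUUCAUCUGAGCAGUCGAGGAGAUCUAUAUCGAUGGCAUGC-3'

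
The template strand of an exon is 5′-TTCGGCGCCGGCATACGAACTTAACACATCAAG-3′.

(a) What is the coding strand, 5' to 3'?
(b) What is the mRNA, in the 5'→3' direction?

(a) The coding strand is the reverse complement of the template: complement AAGCCGCGGCCGTATGCTTGAATTGTGTAGTTC, then reverse.
(b) mRNA has the coding-strand sequence with T→U.

(a) 5'-CTTGATGTGTTAAGTTCGTATGCCGGCGCCGAA-3'
(b) 5'-CUUGAUGUGUUAAGUUCGUAUGCCGGCGCCGAA-3'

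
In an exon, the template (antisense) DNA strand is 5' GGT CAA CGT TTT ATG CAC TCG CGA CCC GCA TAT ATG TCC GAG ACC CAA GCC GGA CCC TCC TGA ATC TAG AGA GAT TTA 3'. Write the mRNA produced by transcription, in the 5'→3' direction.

The mRNA has the sequence of the coding strand (reverse complement of the template) with T→U. Reverse complement of GGTCAACGTTTTATGCACTCGCGACCCGCATATATGTCCGAGACCCAAGCCGGACCCTCCTGAATCTAGAGAGATTTA is TAAATCTCTCTAGATTCAGGAGGGTCCGGCTTGGGTCTCGGACATATATGCGGGTCGCGAGTGCATAAAACGTTGACC; then T→U.

5'-UAAAUCUCUCUAGAUUCAGGAGGGUCCGGCUUGGGUCUCGGACAUAUAUGCGGGUCGCGAGUGCAUAAAACGUUGACC-3'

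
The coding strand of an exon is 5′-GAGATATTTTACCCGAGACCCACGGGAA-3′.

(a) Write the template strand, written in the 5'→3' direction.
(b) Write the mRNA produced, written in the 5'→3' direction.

(a) The template strand is the reverse complement of the coding strand: complement CTCTATAAAATGGGCTCTGGGTGCCCTT, then reverse.
(b) mRNA matches the coding strand with T→U.

(a) 5'-TTCCCGTGGGTCTCGGGTAAAATATCTC-3'
(b) 5'-GAGAUAUUUUACCCGAGACCCACGGGAA-3'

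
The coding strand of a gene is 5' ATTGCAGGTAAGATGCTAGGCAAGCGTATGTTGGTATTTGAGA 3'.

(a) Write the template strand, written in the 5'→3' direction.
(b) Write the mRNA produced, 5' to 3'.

(a) The template strand is the reverse complement of the coding strand: complement TAACGTCCATTCTACGATCCGTTCGCATACAACCATAAACTCT, then reverse.
(b) mRNA matches the coding strand with T→U.

(a) 5'-TCTCAAATACCAACATACGCTTGCCTAGCATCTTACCTGCAAT-3'
(b) 5′-AUUGCAGGUAAGAUGCUAGGCAAGCGUAUGUUGGUAUUUGAGA-3′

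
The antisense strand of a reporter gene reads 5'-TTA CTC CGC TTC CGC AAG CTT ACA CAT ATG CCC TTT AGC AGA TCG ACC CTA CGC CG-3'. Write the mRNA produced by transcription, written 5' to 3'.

5′-CGGCGUAGGGUCGAUCUGCUAAAGGGCAUAUGUGUAAGCUUGCGGAAGCGGAGUAA-3′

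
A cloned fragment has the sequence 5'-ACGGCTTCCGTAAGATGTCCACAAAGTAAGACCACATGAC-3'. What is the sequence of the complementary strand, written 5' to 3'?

5'-GTCATGTGGTCTTACTTTGTGGACATCTTACGGAAGCCGT-3'

The complement of ACGGCTTCCGTAAGATGTCCACAAAGTAAGACCACATGAC is TGCCGAAGGCATTCTACAGGTGTTTCATTCTGGTGTACTG (A↔T, G↔C). DNA strands are antiparallel, so the complementary strand runs 3'→5'; reversing gives the 5'→3' form.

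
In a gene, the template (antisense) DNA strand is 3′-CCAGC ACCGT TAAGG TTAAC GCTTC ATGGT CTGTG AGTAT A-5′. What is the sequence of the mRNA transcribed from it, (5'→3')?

Reading the template 3'→5' as shown, RNA polymerase pairs each base (A→U, T→A, G↔C) to build mRNA 5'→3' directly.

5'-GGUCGUGGCAAUUCCAAUUGCGAAGUACCAGACACUCAUAU-3'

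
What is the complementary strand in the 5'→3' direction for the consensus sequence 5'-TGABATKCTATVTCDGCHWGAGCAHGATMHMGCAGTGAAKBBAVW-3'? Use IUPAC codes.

5′-WBTVVMTTCACTGCKDKATCDTGCTCWDGCHGABATAGMATVTCA-3′

Standard pairs A↔T, G↔C; ambiguity codes pair M↔K, W↔W, B↔V, D↔H. Complement (ACTVTAMGATABAGHCGDWCTCGTDCTAKDKCGTCACTTMVVTBW), then reverse for 5'→3'.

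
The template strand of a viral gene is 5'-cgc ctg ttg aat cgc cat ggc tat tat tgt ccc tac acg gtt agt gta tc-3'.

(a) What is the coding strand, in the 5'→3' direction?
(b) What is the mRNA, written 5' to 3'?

(a) 5'-GATACACTAACCGTGTAGGGACAATAATAGCCATGGCGATTCAACAGGCG-3'
(b) 5'-GAUACACUAACCGUGUAGGGACAAUAAUAGCCAUGGCGAUUCAACAGGCG-3'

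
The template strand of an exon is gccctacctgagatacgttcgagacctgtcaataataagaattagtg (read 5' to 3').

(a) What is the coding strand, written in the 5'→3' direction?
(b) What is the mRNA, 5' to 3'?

(a) 5'-CACTAATTCTTATTATTGACAGGTCTCGAACGTATCTCAGGTAGGGC-3'
(b) 5'-CACUAAUUCUUAUUAUUGACAGGUCUCGAACGUAUCUCAGGUAGGGC-3'

(a) The coding strand is the reverse complement of the template: complement CGGGATGGACTCTATGCAAGCTCTGGACAGTTATTATTCTTAATCAC, then reverse.
(b) mRNA has the coding-strand sequence with T→U.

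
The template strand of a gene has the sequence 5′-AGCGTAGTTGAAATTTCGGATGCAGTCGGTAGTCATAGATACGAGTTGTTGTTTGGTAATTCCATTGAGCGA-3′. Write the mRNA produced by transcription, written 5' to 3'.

RNA polymerase reads the template 3'→5' and synthesizes mRNA 5'→3' by base-pairing (A→U, T→A, G↔C). The complement of the template is TCGCATCAACTTTAAAGCCTACGTCAGCCATCAGTATCTATGCTCAACAACAAACCATTAAGGTAACTCGCT; antiparallel, so 5'→3' the coding strand is TCGCTCAATGGAATTACCAAACAACAACTCGTATCTATGACTACCGACTGCATCCGAAATTTCAACTACGCT. Replace T with U for the mRNA.

5'-UCGCUCAAUGGAAUUACCAAACAACAACUCGUAUCUAUGACUACCGACUGCAUCCGAAAUUUCAACUACGCU-3'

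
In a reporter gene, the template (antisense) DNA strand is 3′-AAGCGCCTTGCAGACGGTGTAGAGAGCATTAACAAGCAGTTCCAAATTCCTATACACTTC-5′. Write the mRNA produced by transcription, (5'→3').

Reading the template 3'→5' as shown, RNA polymerase pairs each base (A→U, T→A, G↔C) to build mRNA 5'→3' directly.

5'-UUCGCGGAACGUCUGCCACAUCUCUCGUAAUUGUUCGUCAAGGUUUAAGGAUAUGUGAAG-3'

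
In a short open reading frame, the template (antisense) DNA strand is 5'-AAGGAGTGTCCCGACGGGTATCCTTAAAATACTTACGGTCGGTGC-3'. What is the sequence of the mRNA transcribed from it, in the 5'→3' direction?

5'-GCACCGACCGUAAGUAUUUUAAGGAUACCCGUCGGGACACUCCUU-3'

The mRNA has the sequence of the coding strand (reverse complement of the template) with T→U. Reverse complement of AAGGAGTGTCCCGACGGGTATCCTTAAAATACTTACGGTCGGTGC is GCACCGACCGTAAGTATTTTAAGGATACCCGTCGGGACACTCCTT; then T→U.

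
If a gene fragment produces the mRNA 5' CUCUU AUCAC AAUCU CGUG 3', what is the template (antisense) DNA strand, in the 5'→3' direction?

5'-CACGAGATTGTGATAAGAG-3'

Replace U with T to get the coding DNA strand: CTCTTATCACAATCTCGTG. The template strand is its reverse complement (complement GAGAATAGTGTTAGAGCAC, then reverse).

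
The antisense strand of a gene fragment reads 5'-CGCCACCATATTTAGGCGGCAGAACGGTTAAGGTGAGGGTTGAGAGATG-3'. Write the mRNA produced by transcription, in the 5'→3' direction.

5'-CAUCUCUCAACCCUCACCUUAACCGUUCUGCCGCCUAAAUAUGGUGGCG-3'

The mRNA has the sequence of the coding strand (reverse complement of the template) with T→U. Reverse complement of CGCCACCATATTTAGGCGGCAGAACGGTTAAGGTGAGGGTTGAGAGATG is CATCTCTCAACCCTCACCTTAACCGTTCTGCCGCCTAAATATGGTGGCG; then T→U.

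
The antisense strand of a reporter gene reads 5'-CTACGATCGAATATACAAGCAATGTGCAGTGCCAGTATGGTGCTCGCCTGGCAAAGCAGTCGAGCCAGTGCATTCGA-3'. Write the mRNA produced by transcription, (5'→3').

5′-UCGAAUGCACUGGCUCGACUGCUUUGCCAGGCGAGCACCAUACUGGCACUGCACAUUGCUUGUAUAUUCGAUCGUAG-3′

The mRNA has the sequence of the coding strand (reverse complement of the template) with T→U. Reverse complement of CTACGATCGAATATACAAGCAATGTGCAGTGCCAGTATGGTGCTCGCCTGGCAAAGCAGTCGAGCCAGTGCATTCGA is TCGAATGCACTGGCTCGACTGCTTTGCCAGGCGAGCACCATACTGGCACTGCACATTGCTTGTATATTCGATCGTAG; then T→U.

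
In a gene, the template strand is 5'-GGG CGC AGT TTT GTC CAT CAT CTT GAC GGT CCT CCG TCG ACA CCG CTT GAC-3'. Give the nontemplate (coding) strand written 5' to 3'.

The coding strand is complementary and antiparallel to the template: take the complement (A↔T, G↔C) and reverse.

5'-GTCAAGCGGTGTCGACGGAGGACCGTCAAGATGATGGACAAAACTGCGCCC-3'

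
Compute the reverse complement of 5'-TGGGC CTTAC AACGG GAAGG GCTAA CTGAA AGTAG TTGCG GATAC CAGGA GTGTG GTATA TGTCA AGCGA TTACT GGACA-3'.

5'-TGTCCAGTAATCGCTTGACATATACCACACTCCTGGTATCCGCAACTACTTTCAGTTAGCCCTTCCCGTTGTAAGGCCCA-3'

Reading the sequence 3'→5' and pairing each base (A↔T, G↔C) gives the reverse complement directly.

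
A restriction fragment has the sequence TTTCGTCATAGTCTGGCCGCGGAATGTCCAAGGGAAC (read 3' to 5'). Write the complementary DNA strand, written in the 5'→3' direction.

The strand is given 3'→5', so its complement runs 5'→3' in the same left-to-right order: pair each base A↔T, G↔C.

5'-AAAGCAGTATCAGACCGGCGCCTTACAGGTTCCCTTG-3'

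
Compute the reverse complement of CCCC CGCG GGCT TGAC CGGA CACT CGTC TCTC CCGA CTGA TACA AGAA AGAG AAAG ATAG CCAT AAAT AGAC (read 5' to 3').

5'-GTCTATTTATGGCTATCTTTCTCTTTCTTGTATCAGTCGGGAGAGACGAGTGTCCGGTCAAGCCCGCGGGGG-3'

Reading the sequence 3'→5' and pairing each base (A↔T, G↔C) gives the reverse complement directly.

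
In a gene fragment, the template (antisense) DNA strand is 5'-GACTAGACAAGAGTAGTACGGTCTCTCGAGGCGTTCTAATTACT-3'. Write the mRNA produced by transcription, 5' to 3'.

5′-AGUAAUUAGAACGCCUCGAGAGACCGUACUACUCUUGUCUAGUC-3′

RNA polymerase reads the template 3'→5' and synthesizes mRNA 5'→3' by base-pairing (A→U, T→A, G↔C). The complement of the template is CTGATCTGTTCTCATCATGCCAGAGAGCTCCGCAAGATTAATGA; antiparallel, so 5'→3' the coding strand is AGTAATTAGAACGCCTCGAGAGACCGTACTACTCTTGTCTAGTC. Replace T with U for the mRNA.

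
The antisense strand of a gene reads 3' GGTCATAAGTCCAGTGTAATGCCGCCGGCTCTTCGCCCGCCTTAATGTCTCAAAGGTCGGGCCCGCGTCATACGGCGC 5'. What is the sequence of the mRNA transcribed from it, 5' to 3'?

Reading the template 3'→5' as shown, RNA polymerase pairs each base (A→U, T→A, G↔C) to build mRNA 5'→3' directly.

5′-CCAGUAUUCAGGUCACAUUACGGCGGCCGAGAAGCGGGCGGAAUUACAGAGUUUCCAGCCCGGGCGCAGUAUGCCGCG-3′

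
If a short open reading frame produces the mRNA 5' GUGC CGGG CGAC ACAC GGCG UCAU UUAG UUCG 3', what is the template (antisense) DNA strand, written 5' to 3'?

Replace U with T to get the coding DNA strand: GTGCCGGGCGACACACGGCGTCATTTAGTTCG. The template strand is its reverse complement (complement CACGGCCCGCTGTGTGCCGCAGTAAATCAAGC, then reverse).

5'-CGAACTAAATGACGCCGTGTGTCGCCCGGCAC-3'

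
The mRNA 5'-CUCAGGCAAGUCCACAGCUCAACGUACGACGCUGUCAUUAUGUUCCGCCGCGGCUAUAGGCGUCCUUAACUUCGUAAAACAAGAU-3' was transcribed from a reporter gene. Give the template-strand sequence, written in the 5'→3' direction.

5′-ATCTTGTTTTACGAAGTTAAGGACGCCTATAGCCGCGGCGGAACATAATGACAGCGTCGTACGTTGAGCTGTGGACTTGCCTGAG-3′

Replace U with T to get the coding DNA strand: CTCAGGCAAGTCCACAGCTCAACGTACGACGCTGTCATTATGTTCCGCCGCGGCTATAGGCGTCCTTAACTTCGTAAAACAAGAT. The template strand is its reverse complement (complement GAGTCCGTTCAGGTGTCGAGTTGCATGCTGCGACAGTAATACAAGGCGGCGCCGATATCCGCAGGAATTGAAGCATTTTGTTCTA, then reverse).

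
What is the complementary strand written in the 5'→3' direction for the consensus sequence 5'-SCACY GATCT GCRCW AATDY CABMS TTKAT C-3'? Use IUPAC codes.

Standard pairs A↔T, G↔C; ambiguity codes pair R↔Y, M↔K, W↔W, S↔S, B↔V, D↔H. Complement (SGTGRCTAGACGYGWTTAHRGTVKSAAMTAG), then reverse for 5'→3'.

5′-GATMAASKVTGRHATTWGYGCAGATCRGTGS-3′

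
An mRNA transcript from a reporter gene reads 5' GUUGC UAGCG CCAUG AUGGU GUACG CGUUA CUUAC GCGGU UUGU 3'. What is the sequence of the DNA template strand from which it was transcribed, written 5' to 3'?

Replace U with T to get the coding DNA strand: GTTGCTAGCGCCATGATGGTGTACGCGTTACTTACGCGGTTTGT. The template strand is its reverse complement (complement CAACGATCGCGGTACTACCACATGCGCAATGAATGCGCCAAACA, then reverse).

5′-ACAAACCGCGTAAGTAACGCGTACACCATCATGGCGCTAGCAAC-3′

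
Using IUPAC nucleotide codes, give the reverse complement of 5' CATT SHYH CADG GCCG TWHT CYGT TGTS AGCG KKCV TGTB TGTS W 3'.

Standard pairs A↔T, G↔C; ambiguity codes pair Y↔R, K↔M, W↔W, S↔S, B↔V, D↔H. Complement (GTAASDRDGTHCCGGCAWDAGRCAACASTCGCMMGBACAVACASW), then reverse for 5'→3'.

5'-WSACAVACABGMMCGCTSACAACRGADWACGGCCHTGDRDSAATG-3'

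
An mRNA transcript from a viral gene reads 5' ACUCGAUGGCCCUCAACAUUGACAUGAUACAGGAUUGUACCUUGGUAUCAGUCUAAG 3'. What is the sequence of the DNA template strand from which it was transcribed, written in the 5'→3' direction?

Replace U with T to get the coding DNA strand: ACTCGATGGCCCTCAACATTGACATGATACAGGATTGTACCTTGGTATCAGTCTAAG. The template strand is its reverse complement (complement TGAGCTACCGGGAGTTGTAACTGTACTATGTCCTAACATGGAACCATAGTCAGATTC, then reverse).

5'-CTTAGACTGATACCAAGGTACAATCCTGTATCATGTCAATGTTGAGGGCCATCGAGT-3'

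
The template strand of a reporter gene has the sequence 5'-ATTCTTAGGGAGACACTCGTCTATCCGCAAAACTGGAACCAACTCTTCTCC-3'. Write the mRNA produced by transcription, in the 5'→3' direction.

5'-GGAGAAGAGUUGGUUCCAGUUUUGCGGAUAGACGAGUGUCUCCCUAAGAAU-3'

The mRNA has the sequence of the coding strand (reverse complement of the template) with T→U. Reverse complement of ATTCTTAGGGAGACACTCGTCTATCCGCAAAACTGGAACCAACTCTTCTCC is GGAGAAGAGTTGGTTCCAGTTTTGCGGATAGACGAGTGTCTCCCTAAGAAT; then T→U.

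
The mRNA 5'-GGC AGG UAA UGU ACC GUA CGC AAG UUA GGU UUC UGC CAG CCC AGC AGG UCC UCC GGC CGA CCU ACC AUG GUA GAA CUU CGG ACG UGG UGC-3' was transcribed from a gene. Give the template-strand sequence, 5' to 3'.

Replace U with T to get the coding DNA strand: GGCAGGTAATGTACCGTACGCAAGTTAGGTTTCTGCCAGCCCAGCAGGTCCTCCGGCCGACCTACCATGGTAGAACTTCGGACGTGGTGC. The template strand is its reverse complement (complement CCGTCCATTACATGGCATGCGTTCAATCCAAAGACGGTCGGGTCGTCCAGGAGGCCGGCTGGATGGTACCATCTTGAAGCCTGCACCACG, then reverse).

5′-GCACCACGTCCGAAGTTCTACCATGGTAGGTCGGCCGGAGGACCTGCTGGGCTGGCAGAAACCTAACTTGCGTACGGTACATTACCTGCC-3′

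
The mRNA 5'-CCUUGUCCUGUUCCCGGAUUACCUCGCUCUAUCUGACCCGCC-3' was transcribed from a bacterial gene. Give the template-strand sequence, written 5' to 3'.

Replace U with T to get the coding DNA strand: CCTTGTCCTGTTCCCGGATTACCTCGCTCTATCTGACCCGCC. The template strand is its reverse complement (complement GGAACAGGACAAGGGCCTAATGGAGCGAGATAGACTGGGCGG, then reverse).

5'-GGCGGGTCAGATAGAGCGAGGTAATCCGGGAACAGGACAAGG-3'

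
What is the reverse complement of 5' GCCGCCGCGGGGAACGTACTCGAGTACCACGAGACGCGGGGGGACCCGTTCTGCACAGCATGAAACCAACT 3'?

5'-AGTTGGTTTCATGCTGTGCAGAACGGGTCCCCCCGCGTCTCGTGGTACTCGAGTACGTTCCCCGCGGCGGC-3'

Complement each base (A↔T, G↔C): CGGCGGCGCCCCTTGCATGAGCTCATGGTGCTCTGCGCCCCCCTGGGCAAGACGTGTCGTACTTTGGTTGA. Then reverse.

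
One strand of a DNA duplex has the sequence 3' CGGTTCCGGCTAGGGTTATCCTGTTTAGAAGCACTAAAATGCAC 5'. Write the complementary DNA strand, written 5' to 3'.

The strand is given 3'→5', so its complement runs 5'→3' in the same left-to-right order: pair each base A↔T, G↔C.

5'-GCCAAGGCCGATCCCAATAGGACAAATCTTCGTGATTTTACGTG-3'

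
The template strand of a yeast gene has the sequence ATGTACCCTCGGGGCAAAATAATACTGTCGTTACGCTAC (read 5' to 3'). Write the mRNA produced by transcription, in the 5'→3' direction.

5′-GUAGCGUAACGACAGUAUUAUUUUGCCCCGAGGGUACAU-3′

The mRNA has the sequence of the coding strand (reverse complement of the template) with T→U. Reverse complement of ATGTACCCTCGGGGCAAAATAATACTGTCGTTACGCTAC is GTAGCGTAACGACAGTATTATTTTGCCCCGAGGGTACAT; then T→U.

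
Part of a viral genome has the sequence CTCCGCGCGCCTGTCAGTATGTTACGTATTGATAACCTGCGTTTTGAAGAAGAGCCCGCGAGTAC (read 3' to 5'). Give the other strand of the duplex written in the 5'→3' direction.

5′-GAGGCGCGCGGACAGTCATACAATGCATAACTATTGGACGCAAAACTTCTTCTCGGGCGCTCATG-3′

The strand is given 3'→5', so its complement runs 5'→3' in the same left-to-right order: pair each base A↔T, G↔C.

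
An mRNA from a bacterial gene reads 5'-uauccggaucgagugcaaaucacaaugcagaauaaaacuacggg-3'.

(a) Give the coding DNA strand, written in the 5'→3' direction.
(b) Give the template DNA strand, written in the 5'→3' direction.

(a) 5'-TATCCGGATCGAGTGCAAATCACAATGCAGAATAAAACTACGGG-3'
(b) 5'-CCCGTAGTTTTATTCTGCATTGTGATTTGCACTCGATCCGGATA-3'

(a) The coding strand matches the mRNA with U→T.
(b) The template strand is the reverse complement of the coding strand.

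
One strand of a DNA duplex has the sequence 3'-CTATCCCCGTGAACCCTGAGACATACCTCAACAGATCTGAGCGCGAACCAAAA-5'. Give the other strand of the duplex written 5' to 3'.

5'-GATAGGGGCACTTGGGACTCTGTATGGAGTTGTCTAGACTCGCGCTTGGTTTT-3'

The strand is given 3'→5', so its complement runs 5'→3' in the same left-to-right order: pair each base A↔T, G↔C.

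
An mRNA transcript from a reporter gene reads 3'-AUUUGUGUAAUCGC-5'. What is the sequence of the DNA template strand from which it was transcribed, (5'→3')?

Written 5'→3' the mRNA is CGCUAAUGUGUUUA, so the coding DNA strand is CGCTAATGTGTTTA. The template is its reverse complement.

5'-TAAACACATTAGCG-3'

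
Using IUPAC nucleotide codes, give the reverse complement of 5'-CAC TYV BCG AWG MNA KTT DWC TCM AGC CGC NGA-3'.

5'-TCNGCGGCTKGAGWHAAMTNKCWTCGVBRAGTG-3'

Standard pairs A↔T, G↔C; ambiguity codes pair Y↔R, M↔K, W↔W, B↔V, D↔H, N↔N. Complement (GTGARBVGCTWCKNTMAAHWGAGKTCGGCGNCT), then reverse for 5'→3'.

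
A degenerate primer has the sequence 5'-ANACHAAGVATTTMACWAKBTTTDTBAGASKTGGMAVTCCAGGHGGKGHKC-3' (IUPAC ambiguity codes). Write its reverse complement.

5'-GMDCMCCDCCTGGABTKCCAMSTCTVAHAAAVMTWGTKAAATBCTTDGTNT-3'

Standard pairs A↔T, G↔C; ambiguity codes pair M↔K, W↔W, S↔S, B↔V, D↔H, N↔N. Complement (TNTGDTTCBTAAAKTGWTMVAAAHAVTCTSMACCKTBAGGTCCDCCMCDMG), then reverse for 5'→3'.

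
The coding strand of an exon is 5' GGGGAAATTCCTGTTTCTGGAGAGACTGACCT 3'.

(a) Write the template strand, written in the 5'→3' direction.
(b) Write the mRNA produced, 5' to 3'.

(a) 5'-AGGTCAGTCTCTCCAGAAACAGGAATTTCCCC-3'
(b) 5′-GGGGAAAUUCCUGUUUCUGGAGAGACUGACCU-3′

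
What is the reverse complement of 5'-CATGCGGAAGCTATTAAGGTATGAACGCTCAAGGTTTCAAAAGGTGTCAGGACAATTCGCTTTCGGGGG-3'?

Complement each base (A↔T, G↔C): GTACGCCTTCGATAATTCCATACTTGCGAGTTCCAAAGTTTTCCACAGTCCTGTTAAGCGAAAGCCCCC. Then reverse.

5′-CCCCCGAAAGCGAATTGTCCTGACACCTTTTGAAACCTTGAGCGTTCATACCTTAATAGCTTCCGCATG-3′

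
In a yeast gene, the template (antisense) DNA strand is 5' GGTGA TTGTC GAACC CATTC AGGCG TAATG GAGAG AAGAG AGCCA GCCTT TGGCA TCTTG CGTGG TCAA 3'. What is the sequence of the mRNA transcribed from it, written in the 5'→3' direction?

The mRNA has the sequence of the coding strand (reverse complement of the template) with T→U. Reverse complement of GGTGATTGTCGAACCCATTCAGGCGTAATGGAGAGAAGAGAGCCAGCCTTTGGCATCTTGCGTGGTCAA is TTGACCACGCAAGATGCCAAAGGCTGGCTCTCTTCTCTCCATTACGCCTGAATGGGTTCGACAATCACC; then T→U.

5'-UUGACCACGCAAGAUGCCAAAGGCUGGCUCUCUUCUCUCCAUUACGCCUGAAUGGGUUCGACAAUCACC-3'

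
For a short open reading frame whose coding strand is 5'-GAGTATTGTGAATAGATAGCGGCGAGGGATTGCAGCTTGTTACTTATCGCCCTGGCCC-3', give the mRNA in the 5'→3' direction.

mRNA has the coding-strand sequence with U in place of T.

5'-GAGUAUUGUGAAUAGAUAGCGGCGAGGGAUUGCAGCUUGUUACUUAUCGCCCUGGCCC-3'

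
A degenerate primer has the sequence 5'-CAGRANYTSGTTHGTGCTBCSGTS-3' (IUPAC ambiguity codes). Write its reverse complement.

Standard pairs A↔T, G↔C; ambiguity codes pair R↔Y, S↔S, B↔V, H↔D, N↔N. Complement (GTCYTNRASCAADCACGAVGSCAS), then reverse for 5'→3'.

5'-SACSGVAGCACDAACSARNTYCTG-3'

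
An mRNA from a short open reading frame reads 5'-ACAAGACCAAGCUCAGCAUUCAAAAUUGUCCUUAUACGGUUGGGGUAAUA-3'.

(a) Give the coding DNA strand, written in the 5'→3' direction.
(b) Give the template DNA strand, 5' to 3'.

(a) The coding strand matches the mRNA with U→T.
(b) The template strand is the reverse complement of the coding strand.

(a) 5'-ACAAGACCAAGCTCAGCATTCAAAATTGTCCTTATACGGTTGGGGTAATA-3'
(b) 5'-TATTACCCCAACCGTATAAGGACAATTTTGAATGCTGAGCTTGGTCTTGT-3'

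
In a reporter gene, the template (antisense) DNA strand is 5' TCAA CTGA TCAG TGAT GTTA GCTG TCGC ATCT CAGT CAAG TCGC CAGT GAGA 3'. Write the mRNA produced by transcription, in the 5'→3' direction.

5'-UCUCACUGGCGACUUGACUGAGAUGCGACAGCUAACAUCACUGAUCAGUUGA-3'

RNA polymerase reads the template 3'→5' and synthesizes mRNA 5'→3' by base-pairing (A→U, T→A, G↔C). The complement of the template is AGTTGACTAGTCACTACAATCGACAGCGTAGAGTCAGTTCAGCGGTCACTCT; antiparallel, so 5'→3' the coding strand is TCTCACTGGCGACTTGACTGAGATGCGACAGCTAACATCACTGATCAGTTGA. Replace T with U for the mRNA.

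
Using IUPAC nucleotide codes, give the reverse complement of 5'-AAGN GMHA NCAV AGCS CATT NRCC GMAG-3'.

5'-CTKCGGYNAATGSGCTBTGNTDKCNCTT-3'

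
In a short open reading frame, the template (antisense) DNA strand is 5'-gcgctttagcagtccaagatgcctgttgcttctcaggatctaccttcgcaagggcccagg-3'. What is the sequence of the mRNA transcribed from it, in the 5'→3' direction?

The mRNA has the sequence of the coding strand (reverse complement of the template) with T→U. Reverse complement of GCGCTTTAGCAGTCCAAGATGCCTGTTGCTTCTCAGGATCTACCTTCGCAAGGGCCCAGG is CCTGGGCCCTTGCGAAGGTAGATCCTGAGAAGCAACAGGCATCTTGGACTGCTAAAGCGC; then T→U.

5'-CCUGGGCCCUUGCGAAGGUAGAUCCUGAGAAGCAACAGGCAUCUUGGACUGCUAAAGCGC-3'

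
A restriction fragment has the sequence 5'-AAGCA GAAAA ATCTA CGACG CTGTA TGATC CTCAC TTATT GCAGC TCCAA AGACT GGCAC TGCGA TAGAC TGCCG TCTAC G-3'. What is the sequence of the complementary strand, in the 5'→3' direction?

The complement of AAGCAGAAAAATCTACGACGCTGTATGATCCTCACTTATTGCAGCTCCAAAGACTGGCACTGCGATAGACTGCCGTCTACG is TTCGTCTTTTTAGATGCTGCGACATACTAGGAGTGAATAACGTCGAGGTTTCTGACCGTGACGCTATCTGACGGCAGATGC (A↔T, G↔C). DNA strands are antiparallel, so the complementary strand runs 3'→5'; reversing gives the 5'→3' form.

5'-CGTAGACGGCAGTCTATCGCAGTGCCAGTCTTTGGAGCTGCAATAAGTGAGGATCATACAGCGTCGTAGATTTTTCTGCTT-3'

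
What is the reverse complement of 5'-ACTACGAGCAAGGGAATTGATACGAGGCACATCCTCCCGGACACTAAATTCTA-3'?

5'-TAGAATTTAGTGTCCGGGAGGATGTGCCTCGTATCAATTCCCTTGCTCGTAGT-3'

Reading the sequence 3'→5' and pairing each base (A↔T, G↔C) gives the reverse complement directly.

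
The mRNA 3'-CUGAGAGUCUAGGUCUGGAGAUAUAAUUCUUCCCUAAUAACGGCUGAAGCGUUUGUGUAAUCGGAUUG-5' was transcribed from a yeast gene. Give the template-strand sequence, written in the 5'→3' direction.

5'-GACTCTCAGATCCAGACCTCTATATTAAGAAGGGATTATTGCCGACTTCGCAAACACATTAGCCTAAC-3'

Written 5'→3' the mRNA is GUUAGGCUAAUGUGUUUGCGAAGUCGGCAAUAAUCCCUUCUUAAUAUAGAGGUCUGGAUCUGAGAGUC, so the coding DNA strand is GTTAGGCTAATGTGTTTGCGAAGTCGGCAATAATCCCTTCTTAATATAGAGGTCTGGATCTGAGAGTC. The template is its reverse complement.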